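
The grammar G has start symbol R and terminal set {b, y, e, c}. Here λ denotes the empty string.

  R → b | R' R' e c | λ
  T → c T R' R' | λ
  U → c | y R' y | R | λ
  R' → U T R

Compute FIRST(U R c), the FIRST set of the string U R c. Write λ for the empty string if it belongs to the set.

FIRST(T): from T→c T R' R' we get {c}; from T→λ we get {λ}. So FIRST(T) = {λ, c}.
FIRST(R): from R→b we get {b}; from R→R' R' e c we get {b, c, e, y}; from R→λ we get {λ}. So FIRST(R) = {λ, b, c, e, y}.
FIRST(U): from U→c we get {c}; from U→y R' y we get {y}; from U→R we get {λ, b, c, e, y}; from U→λ we get {λ}. So FIRST(U) = {λ, b, c, e, y}.
FIRST(R'): from R'→U T R we get {λ, b, c, e, y}. So FIRST(R') = {λ, b, c, e, y}.
FIRST(U R c): take FIRST of each symbol in turn, carrying on past any symbol whose FIRST contains λ; result {b, c, e, y}.

{b, c, e, y}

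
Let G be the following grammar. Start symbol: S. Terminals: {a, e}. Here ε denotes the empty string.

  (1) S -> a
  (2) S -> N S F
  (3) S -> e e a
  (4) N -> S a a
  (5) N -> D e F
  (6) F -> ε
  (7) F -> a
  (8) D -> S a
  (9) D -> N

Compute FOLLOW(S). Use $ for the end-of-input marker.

{$, a}

FIRST(F): from F->ε we get {ε}; from F->a we get {a}. So FIRST(F) = {ε, a}.
FIRST(S): from S->a we get {a}; from S->N S F we get {a, e}; from S->e e a we get {e}. So FIRST(S) = {a, e}.
FIRST(N): from N->S a a we get {a, e}; from N->D e F we get {a, e}. So FIRST(N) = {a, e}.
FIRST(D): from D->S a we get {a, e}; from D->N we get {a, e}. So FIRST(D) = {a, e}.
FOLLOW(S) includes $ since S is the start symbol.
FOLLOW(S): in S->N S F, S is followed by F with FIRST {ε, a}; in S->N S F, the suffix after S is nullable (adds nothing new); in N->S a a, S is followed by a a with FIRST {a}; in D->S a, S is followed by a with FIRST {a}. Thus FOLLOW(S) = {$, a}.
FOLLOW(D): in N->D e F, D is followed by e F with FIRST {e}. Thus FOLLOW(D) = {e}.
FOLLOW(N): in S->N S F, N is followed by S F with FIRST {a, e}; in D->N, the suffix after N is empty, so FOLLOW(N) ⊇ FOLLOW(D) = {e}. Thus FOLLOW(N) = {a, e}.
FOLLOW(F): in S->N S F, the suffix after F is empty, so FOLLOW(F) ⊇ FOLLOW(S) = {$, a}; in N->D e F, the suffix after F is empty, so FOLLOW(F) ⊇ FOLLOW(N) = {a, e}. Thus FOLLOW(F) = {$, a, e}.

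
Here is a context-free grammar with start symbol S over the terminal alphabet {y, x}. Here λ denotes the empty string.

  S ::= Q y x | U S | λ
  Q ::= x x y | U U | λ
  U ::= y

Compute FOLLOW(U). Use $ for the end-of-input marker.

{$, x, y}

FIRST(U): from U::=y we get {y}. So FIRST(U) = {y}.
FIRST(Q): from Q::=x x y we get {x}; from Q::=U U we get {y}; from Q::=λ we get {λ}. So FIRST(Q) = {λ, x, y}.
FIRST(S): from S::=Q y x we get {x, y}; from S::=U S we get {y}; from S::=λ we get {λ}. So FIRST(S) = {λ, x, y}.
FOLLOW(S) includes $ since S is the start symbol.
FOLLOW(S): in S::=U S, the suffix after S is empty (adds nothing new). Thus FOLLOW(S) = {$}.
FOLLOW(Q): in S::=Q y x, Q is followed by y x with FIRST {y}. Thus FOLLOW(Q) = {y}.
FOLLOW(U): in S::=U S, U is followed by S with FIRST {λ, x, y}; in S::=U S, the suffix after U is nullable, so FOLLOW(U) ⊇ FOLLOW(S) = {$}; in Q::=U U (occurrence 1), U is followed by U with FIRST {y}; in Q::=U U (occurrence 2), the suffix after U is empty, so FOLLOW(U) ⊇ FOLLOW(Q) = {y}. Thus FOLLOW(U) = {$, x, y}.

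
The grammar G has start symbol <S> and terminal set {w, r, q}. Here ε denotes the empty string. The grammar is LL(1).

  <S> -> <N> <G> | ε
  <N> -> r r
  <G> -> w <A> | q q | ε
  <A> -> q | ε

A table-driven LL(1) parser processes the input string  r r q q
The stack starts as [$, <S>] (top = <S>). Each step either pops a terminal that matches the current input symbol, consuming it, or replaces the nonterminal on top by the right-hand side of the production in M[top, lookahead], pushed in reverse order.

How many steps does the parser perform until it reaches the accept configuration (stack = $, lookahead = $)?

     Stack      Input      Action
  1  $ <S>      r r q q $  expand <S> -> <N> <G>
  2  $ <G> <N>  r r q q $  expand <N> -> r r
  3  $ <G> r r  r r q q $  match r
  4  $ <G> r    r q q $    match r
  5  $ <G>      q q $      expand <G> -> q q
  6  $ q q      q q $      match q
  7  $ q        q $        match q
Accept reached after 7 steps.

7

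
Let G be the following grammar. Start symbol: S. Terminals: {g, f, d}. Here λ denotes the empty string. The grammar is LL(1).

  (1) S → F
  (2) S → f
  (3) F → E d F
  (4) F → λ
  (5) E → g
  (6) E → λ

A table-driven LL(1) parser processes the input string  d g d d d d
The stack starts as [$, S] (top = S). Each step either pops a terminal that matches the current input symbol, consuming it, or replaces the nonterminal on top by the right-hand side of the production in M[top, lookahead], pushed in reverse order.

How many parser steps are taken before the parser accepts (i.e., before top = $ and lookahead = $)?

step 1: stack=$ S  input=d g d d d d $  — expand S → F
step 2: stack=$ F  input=d g d d d d $  — expand F → E d F
step 3: stack=$ F d E  input=d g d d d d $  — expand E → λ
step 4: stack=$ F d  input=d g d d d d $  — match d
step 5: stack=$ F  input=g d d d d $  — expand F → E d F
step 6: stack=$ F d E  input=g d d d d $  — expand E → g
step 7: stack=$ F d g  input=g d d d d $  — match g
step 8: stack=$ F d  input=d d d d $  — match d
step 9: stack=$ F  input=d d d $  — expand F → E d F
step 10: stack=$ F d E  input=d d d $  — expand E → λ
step 11: stack=$ F d  input=d d d $  — match d
step 12: stack=$ F  input=d d $  — expand F → E d F
step 13: stack=$ F d E  input=d d $  — expand E → λ
step 14: stack=$ F d  input=d d $  — match d
step 15: stack=$ F  input=d $  — expand F → E d F
step 16: stack=$ F d E  input=d $  — expand E → λ
step 17: stack=$ F d  input=d $  — match d
step 18: stack=$ F  input=$  — expand F → λ
Accept reached after 18 steps.

18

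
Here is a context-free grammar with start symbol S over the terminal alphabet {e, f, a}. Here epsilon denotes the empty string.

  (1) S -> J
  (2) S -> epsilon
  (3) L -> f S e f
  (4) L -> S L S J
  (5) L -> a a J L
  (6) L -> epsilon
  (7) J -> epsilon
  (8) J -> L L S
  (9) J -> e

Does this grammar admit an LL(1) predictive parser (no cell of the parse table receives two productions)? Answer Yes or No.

No

FIRST(S) = {epsilon, a, e, f}
FIRST(L) = {epsilon, a, e, f}
FIRST(J) = {epsilon, a, e, f}
FOLLOW(S) = {$, a, e, f}
FOLLOW(L) = {$, a, e, f}
FOLLOW(J) = {$, a, e, f}
Cell M[J, $] receives both J -> epsilon and J -> L L S — the grammar is not LL(1).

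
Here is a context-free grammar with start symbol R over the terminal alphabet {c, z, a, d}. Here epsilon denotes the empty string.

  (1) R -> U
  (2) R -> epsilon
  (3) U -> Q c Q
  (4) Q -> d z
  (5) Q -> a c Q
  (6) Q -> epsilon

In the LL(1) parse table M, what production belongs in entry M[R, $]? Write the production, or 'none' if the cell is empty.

FIRST(Q) = {epsilon, a, d}
FIRST(U) = {a, c, d}  (via Q c Q)
FIRST(R) = {epsilon, a, c, d}  (via U)
FOLLOW(R) includes $ since R is the start symbol.
FOLLOW(R): R appears on no right-hand side. Thus FOLLOW(R) = {$}.
For R -> U: FIRST(U) = {a, c, d}, so it goes in M[R, t] for t ∈ {a, c, d}.
For R -> epsilon: FIRST(epsilon) = {epsilon}, so it goes in M[R, t] for t ∈ {}; since epsilon ∈ FIRST, also for every t ∈ FOLLOW(R) = {$}.

R -> epsilon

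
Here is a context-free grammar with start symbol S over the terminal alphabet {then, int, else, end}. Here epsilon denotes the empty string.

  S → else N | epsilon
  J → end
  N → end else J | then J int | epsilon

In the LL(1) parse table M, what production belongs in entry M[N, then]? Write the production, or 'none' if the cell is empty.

N → then J int

FIRST(S) = {epsilon, else}
FIRST(J) = {end}
FIRST(N) = {epsilon, end, then}
FOLLOW(S) includes $ since S is the start symbol.
FOLLOW(S): S appears on no right-hand side. Thus FOLLOW(S) = {$}.
FOLLOW(N): in S→else N, the suffix after N is empty, so FOLLOW(N) ⊇ FOLLOW(S) = {$}. Thus FOLLOW(N) = {$}.
For N → end else J: FIRST(end else J) = {end}, so it goes in M[N, t] for t ∈ {end}.
For N → then J int: FIRST(then J int) = {then}, so it goes in M[N, t] for t ∈ {then}.
For N → epsilon: FIRST(epsilon) = {epsilon}, so it goes in M[N, t] for t ∈ {}; since epsilon ∈ FIRST, also for every t ∈ FOLLOW(N) = {$}.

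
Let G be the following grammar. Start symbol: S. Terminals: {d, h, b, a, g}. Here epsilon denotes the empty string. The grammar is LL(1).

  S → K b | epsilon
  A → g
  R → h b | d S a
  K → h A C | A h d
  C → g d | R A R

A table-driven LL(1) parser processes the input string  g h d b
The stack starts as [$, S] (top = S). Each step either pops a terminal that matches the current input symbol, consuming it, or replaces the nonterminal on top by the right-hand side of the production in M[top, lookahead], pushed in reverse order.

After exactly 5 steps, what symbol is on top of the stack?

     Stack      Input      Action
  1  $ S        g h d b $  expand S → K b
  2  $ b K      g h d b $  expand K → A h d
  3  $ b d h A  g h d b $  expand A → g
  4  $ b d h g  g h d b $  match g
  5  $ b d h    h d b $    match h
Stack after step 5: $ b d (top = d).

d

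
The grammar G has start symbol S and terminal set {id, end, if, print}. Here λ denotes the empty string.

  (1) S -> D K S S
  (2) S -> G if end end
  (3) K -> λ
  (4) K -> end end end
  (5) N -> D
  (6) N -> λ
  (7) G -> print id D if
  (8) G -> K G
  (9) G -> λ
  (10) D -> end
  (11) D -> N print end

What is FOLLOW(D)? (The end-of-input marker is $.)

{end, if, print}

FIRST(K) = {λ, end}
FIRST(G) = {λ, end, print}  (via K G)
FIRST(S) = {end, if, print}  (via D K S S, G if end end)
FIRST(N) = {λ, end, print}  (via D)
FIRST(D) = {end, print}  (via N print end)
FOLLOW(S) includes $ since S is the start symbol.
FOLLOW(S): in S->D K S S (occurrence 1), S is followed by S with FIRST {end, if, print}; in S->D K S S (occurrence 2), the suffix after S is empty (adds nothing new). Thus FOLLOW(S) = {$, end, if, print}.
FOLLOW(N): in D->N print end, N is followed by print end with FIRST {print}. Thus FOLLOW(N) = {print}.
FOLLOW(G): in S->G if end end, G is followed by if end end with FIRST {if}; in G->K G, the suffix after G is empty (adds nothing new). Thus FOLLOW(G) = {if}.
FOLLOW(K): in S->D K S S, K is followed by S S with FIRST {end, if, print}; in G->K G, K is followed by G with FIRST {λ, end, print}; in G->K G, the suffix after K is nullable, so FOLLOW(K) ⊇ FOLLOW(G) = {if}. Thus FOLLOW(K) = {end, if, print}.
FOLLOW(D): in S->D K S S, D is followed by K S S with FIRST {end, if, print}; in N->D, the suffix after D is empty, so FOLLOW(D) ⊇ FOLLOW(N) = {print}; in G->print id D if, D is followed by if with FIRST {if}. Thus FOLLOW(D) = {end, if, print}.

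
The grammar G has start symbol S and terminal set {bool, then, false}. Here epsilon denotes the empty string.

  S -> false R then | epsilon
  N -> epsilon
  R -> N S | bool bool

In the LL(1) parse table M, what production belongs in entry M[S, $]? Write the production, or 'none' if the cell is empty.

FIRST(S) = {epsilon, false}
FIRST(N) = {epsilon}
FIRST(R) = {epsilon, bool, false}  (via N S)
FOLLOW(S) includes $ since S is the start symbol.
FOLLOW(R): in S->false R then, R is followed by then with FIRST {then}. Thus FOLLOW(R) = {then}.
FOLLOW(S): in R->N S, the suffix after S is empty, so FOLLOW(S) ⊇ FOLLOW(R) = {then}. Thus FOLLOW(S) = {$, then}.
For S -> false R then: FIRST(false R then) = {false}, so it goes in M[S, t] for t ∈ {false}.
For S -> epsilon: FIRST(epsilon) = {epsilon}, so it goes in M[S, t] for t ∈ {}; since epsilon ∈ FIRST, also for every t ∈ FOLLOW(S) = {$, then}.

S -> epsilon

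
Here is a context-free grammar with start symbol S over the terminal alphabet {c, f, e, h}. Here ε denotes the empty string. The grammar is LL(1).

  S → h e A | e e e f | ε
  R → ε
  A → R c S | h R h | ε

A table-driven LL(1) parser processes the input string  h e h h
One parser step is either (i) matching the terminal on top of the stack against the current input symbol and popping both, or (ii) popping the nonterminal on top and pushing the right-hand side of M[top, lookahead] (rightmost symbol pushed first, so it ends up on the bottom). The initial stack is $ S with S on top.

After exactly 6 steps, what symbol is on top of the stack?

h

step 1: stack=$ S  input=h e h h $  — expand S → h e A
step 2: stack=$ A e h  input=h e h h $  — match h
step 3: stack=$ A e  input=e h h $  — match e
step 4: stack=$ A  input=h h $  — expand A → h R h
step 5: stack=$ h R h  input=h h $  — match h
step 6: stack=$ h R  input=h $  — expand R → ε
Stack after step 6: $ h (top = h).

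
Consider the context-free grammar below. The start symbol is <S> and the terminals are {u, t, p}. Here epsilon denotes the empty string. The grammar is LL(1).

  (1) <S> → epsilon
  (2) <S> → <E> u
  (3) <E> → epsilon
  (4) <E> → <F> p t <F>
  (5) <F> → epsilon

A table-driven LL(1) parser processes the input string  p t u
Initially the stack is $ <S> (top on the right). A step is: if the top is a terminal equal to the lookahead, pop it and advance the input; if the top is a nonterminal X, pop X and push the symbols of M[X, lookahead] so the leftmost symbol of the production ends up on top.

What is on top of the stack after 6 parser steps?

step 1: stack=$ <S>  input=p t u $  — expand <S> → <E> u
step 2: stack=$ u <E>  input=p t u $  — expand <E> → <F> p t <F>
step 3: stack=$ u <F> t p <F>  input=p t u $  — expand <F> → epsilon
step 4: stack=$ u <F> t p  input=p t u $  — match p
step 5: stack=$ u <F> t  input=t u $  — match t
step 6: stack=$ u <F>  input=u $  — expand <F> → epsilon
Stack after step 6: $ u (top = u).

u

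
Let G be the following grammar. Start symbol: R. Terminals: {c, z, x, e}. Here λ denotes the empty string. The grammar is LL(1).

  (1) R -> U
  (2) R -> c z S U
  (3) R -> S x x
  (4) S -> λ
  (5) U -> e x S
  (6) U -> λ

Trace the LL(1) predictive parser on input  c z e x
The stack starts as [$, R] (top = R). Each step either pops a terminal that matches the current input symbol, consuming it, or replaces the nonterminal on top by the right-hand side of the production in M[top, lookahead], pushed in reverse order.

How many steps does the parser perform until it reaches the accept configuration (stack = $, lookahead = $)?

step 1: stack=$ R  input=c z e x $  — expand R -> c z S U
step 2: stack=$ U S z c  input=c z e x $  — match c
step 3: stack=$ U S z  input=z e x $  — match z
step 4: stack=$ U S  input=e x $  — expand S -> λ
step 5: stack=$ U  input=e x $  — expand U -> e x S
step 6: stack=$ S x e  input=e x $  — match e
step 7: stack=$ S x  input=x $  — match x
step 8: stack=$ S  input=$  — expand S -> λ
Accept reached after 8 steps.

8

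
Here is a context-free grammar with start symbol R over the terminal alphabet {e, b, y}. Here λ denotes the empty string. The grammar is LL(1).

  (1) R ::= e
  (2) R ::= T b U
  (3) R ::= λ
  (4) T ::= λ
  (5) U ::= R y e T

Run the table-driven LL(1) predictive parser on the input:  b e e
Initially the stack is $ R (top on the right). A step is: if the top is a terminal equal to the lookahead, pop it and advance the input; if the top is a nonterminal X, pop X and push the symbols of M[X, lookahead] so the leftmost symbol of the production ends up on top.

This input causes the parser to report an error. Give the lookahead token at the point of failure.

     Stack      Input    Action
  1  $ R        b e e $  expand R ::= T b U
  2  $ U b T    b e e $  expand T ::= λ
  3  $ U b      b e e $  match b
  4  $ U        e e $    expand U ::= R y e T
  5  $ T e y R  e e $    expand R ::= e
  6  $ T e y e  e e $    match e
  7  $ T e y    e $      error: top is terminal y but lookahead is e

e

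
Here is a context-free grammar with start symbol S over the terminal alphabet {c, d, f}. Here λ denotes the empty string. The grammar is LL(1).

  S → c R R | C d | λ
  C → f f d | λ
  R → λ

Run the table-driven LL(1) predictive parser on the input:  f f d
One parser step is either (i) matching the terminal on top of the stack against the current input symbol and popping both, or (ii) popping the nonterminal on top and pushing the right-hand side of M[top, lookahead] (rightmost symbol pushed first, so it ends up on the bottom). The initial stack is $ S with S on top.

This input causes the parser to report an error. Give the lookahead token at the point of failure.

$

step 1: stack=$ S  input=f f d $  — expand S → C d
step 2: stack=$ d C  input=f f d $  — expand C → f f d
step 3: stack=$ d d f f  input=f f d $  — match f
step 4: stack=$ d d f  input=f d $  — match f
step 5: stack=$ d d  input=d $  — match d
step 6: stack=$ d  input=$  — error: top is terminal d but lookahead is $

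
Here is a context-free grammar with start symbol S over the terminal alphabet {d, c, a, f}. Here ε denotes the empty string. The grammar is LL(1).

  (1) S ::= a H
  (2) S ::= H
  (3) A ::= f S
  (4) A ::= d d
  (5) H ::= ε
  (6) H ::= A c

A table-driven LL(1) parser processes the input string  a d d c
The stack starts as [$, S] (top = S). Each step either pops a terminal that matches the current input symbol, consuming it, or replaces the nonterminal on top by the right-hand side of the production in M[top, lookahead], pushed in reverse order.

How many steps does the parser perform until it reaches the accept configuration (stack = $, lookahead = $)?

step 1: stack=$ S  input=a d d c $  — expand S ::= a H
step 2: stack=$ H a  input=a d d c $  — match a
step 3: stack=$ H  input=d d c $  — expand H ::= A c
step 4: stack=$ c A  input=d d c $  — expand A ::= d d
step 5: stack=$ c d d  input=d d c $  — match d
step 6: stack=$ c d  input=d c $  — match d
step 7: stack=$ c  input=c $  — match c
Accept reached after 7 steps.

7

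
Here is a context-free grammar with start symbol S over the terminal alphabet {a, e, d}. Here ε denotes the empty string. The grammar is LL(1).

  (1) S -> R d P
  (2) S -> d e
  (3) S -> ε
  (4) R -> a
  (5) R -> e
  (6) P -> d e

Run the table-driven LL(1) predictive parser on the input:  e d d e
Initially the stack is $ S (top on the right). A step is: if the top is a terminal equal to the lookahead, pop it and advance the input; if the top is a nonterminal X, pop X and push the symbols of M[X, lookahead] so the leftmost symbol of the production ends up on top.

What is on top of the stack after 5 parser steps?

     Stack    Input      Action
  1  $ S      e d d e $  expand S -> R d P
  2  $ P d R  e d d e $  expand R -> e
  3  $ P d e  e d d e $  match e
  4  $ P d    d d e $    match d
  5  $ P      d e $      expand P -> d e
Stack after step 5: $ e d (top = d).

d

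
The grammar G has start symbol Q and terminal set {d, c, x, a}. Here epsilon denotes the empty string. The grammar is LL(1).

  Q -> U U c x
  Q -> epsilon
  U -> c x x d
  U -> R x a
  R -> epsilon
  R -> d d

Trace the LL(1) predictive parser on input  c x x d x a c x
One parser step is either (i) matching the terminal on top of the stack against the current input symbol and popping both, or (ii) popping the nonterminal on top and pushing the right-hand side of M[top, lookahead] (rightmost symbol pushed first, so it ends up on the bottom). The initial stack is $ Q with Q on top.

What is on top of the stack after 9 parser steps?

step 1: stack=$ Q  input=c x x d x a c x $  — expand Q -> U U c x
step 2: stack=$ x c U U  input=c x x d x a c x $  — expand U -> c x x d
step 3: stack=$ x c U d x x c  input=c x x d x a c x $  — match c
step 4: stack=$ x c U d x x  input=x x d x a c x $  — match x
step 5: stack=$ x c U d x  input=x d x a c x $  — match x
step 6: stack=$ x c U d  input=d x a c x $  — match d
step 7: stack=$ x c U  input=x a c x $  — expand U -> R x a
step 8: stack=$ x c a x R  input=x a c x $  — expand R -> epsilon
step 9: stack=$ x c a x  input=x a c x $  — match x
Stack after step 9: $ x c a (top = a).

a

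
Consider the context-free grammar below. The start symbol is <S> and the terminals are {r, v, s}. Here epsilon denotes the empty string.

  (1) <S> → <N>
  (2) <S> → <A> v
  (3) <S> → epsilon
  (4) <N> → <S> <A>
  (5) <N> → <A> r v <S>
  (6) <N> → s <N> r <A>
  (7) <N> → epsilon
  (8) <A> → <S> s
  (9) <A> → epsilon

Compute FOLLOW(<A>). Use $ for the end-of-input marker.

{$, r, s, v}

FIRST(<S>): from <S>→<N> we get {epsilon, r, s, v}; from <S>→<A> v we get {r, s, v}; from <S>→epsilon we get {epsilon}. So FIRST(<S>) = {epsilon, r, s, v}.
FIRST(<A>): from <A>→<S> s we get {r, s, v}; from <A>→epsilon we get {epsilon}. So FIRST(<A>) = {epsilon, r, s, v}.
FIRST(<N>): from <N>→<S> <A> we get {epsilon, r, s, v}; from <N>→<A> r v <S> we get {r, s, v}; from <N>→s <N> r <A> we get {s}; from <N>→epsilon we get {epsilon}. So FIRST(<N>) = {epsilon, r, s, v}.
FOLLOW(<S>) includes $ since <S> is the start symbol.
FOLLOW(<S>): in <N>→<S> <A>, <S> is followed by <A> with FIRST {epsilon, r, s, v}; in <N>→<S> <A>, the suffix after <S> is nullable, so FOLLOW(<S>) ⊇ FOLLOW(<N>) = {$, r, s, v}; in <N>→<A> r v <S>, the suffix after <S> is empty, so FOLLOW(<S>) ⊇ FOLLOW(<N>) = {$, r, s, v}; in <A>→<S> s, <S> is followed by s with FIRST {s}. Thus FOLLOW(<S>) = {$, r, s, v}.
FOLLOW(<N>): in <S>→<N>, the suffix after <N> is empty, so FOLLOW(<N>) ⊇ FOLLOW(<S>) = {$, r, s, v}; in <N>→s <N> r <A>, <N> is followed by r <A> with FIRST {r}. Thus FOLLOW(<N>) = {$, r, s, v}.
FOLLOW(<A>): in <S>→<A> v, <A> is followed by v with FIRST {v}; in <N>→<S> <A>, the suffix after <A> is empty, so FOLLOW(<A>) ⊇ FOLLOW(<N>) = {$, r, s, v}; in <N>→<A> r v <S>, <A> is followed by r v <S> with FIRST {r}; in <N>→s <N> r <A>, the suffix after <A> is empty, so FOLLOW(<A>) ⊇ FOLLOW(<N>) = {$, r, s, v}. Thus FOLLOW(<A>) = {$, r, s, v}.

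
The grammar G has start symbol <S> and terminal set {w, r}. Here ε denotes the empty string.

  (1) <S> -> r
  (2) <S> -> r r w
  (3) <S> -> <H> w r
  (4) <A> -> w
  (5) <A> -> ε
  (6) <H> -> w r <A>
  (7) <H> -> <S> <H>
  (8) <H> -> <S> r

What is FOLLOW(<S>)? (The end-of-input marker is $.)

FIRST(<A>) = {ε, w}
FIRST(<S>) = {r, w}  (via <H> w r)
FIRST(<H>) = {r, w}  (via <S> <H>, <S> r)
FOLLOW(<S>) includes $ since <S> is the start symbol.
FOLLOW(<S>): in <H>-><S> <H>, <S> is followed by <H> with FIRST {r, w}; in <H>-><S> r, <S> is followed by r with FIRST {r}. Thus FOLLOW(<S>) = {$, r, w}.
FOLLOW(<H>): in <S>-><H> w r, <H> is followed by w r with FIRST {w}; in <H>-><S> <H>, the suffix after <H> is empty (adds nothing new). Thus FOLLOW(<H>) = {w}.
FOLLOW(<A>): in <H>->w r <A>, the suffix after <A> is empty, so FOLLOW(<A>) ⊇ FOLLOW(<H>) = {w}. Thus FOLLOW(<A>) = {w}.

{$, r, w}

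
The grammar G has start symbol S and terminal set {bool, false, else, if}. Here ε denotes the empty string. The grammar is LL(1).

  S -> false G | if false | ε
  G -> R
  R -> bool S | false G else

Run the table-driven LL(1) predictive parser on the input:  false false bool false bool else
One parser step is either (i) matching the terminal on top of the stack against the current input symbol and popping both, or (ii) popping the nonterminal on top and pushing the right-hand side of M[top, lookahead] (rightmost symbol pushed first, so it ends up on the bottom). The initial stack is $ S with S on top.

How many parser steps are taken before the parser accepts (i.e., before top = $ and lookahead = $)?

15

step 1: stack=$ S  input=false false bool false bool else $  — expand S -> false G
step 2: stack=$ G false  input=false false bool false bool else $  — match false
step 3: stack=$ G  input=false bool false bool else $  — expand G -> R
step 4: stack=$ R  input=false bool false bool else $  — expand R -> false G else
step 5: stack=$ else G false  input=false bool false bool else $  — match false
step 6: stack=$ else G  input=bool false bool else $  — expand G -> R
step 7: stack=$ else R  input=bool false bool else $  — expand R -> bool S
step 8: stack=$ else S bool  input=bool false bool else $  — match bool
step 9: stack=$ else S  input=false bool else $  — expand S -> false G
step 10: stack=$ else G false  input=false bool else $  — match false
step 11: stack=$ else G  input=bool else $  — expand G -> R
step 12: stack=$ else R  input=bool else $  — expand R -> bool S
step 13: stack=$ else S bool  input=bool else $  — match bool
step 14: stack=$ else S  input=else $  — expand S -> ε
step 15: stack=$ else  input=else $  — match else
Accept reached after 15 steps.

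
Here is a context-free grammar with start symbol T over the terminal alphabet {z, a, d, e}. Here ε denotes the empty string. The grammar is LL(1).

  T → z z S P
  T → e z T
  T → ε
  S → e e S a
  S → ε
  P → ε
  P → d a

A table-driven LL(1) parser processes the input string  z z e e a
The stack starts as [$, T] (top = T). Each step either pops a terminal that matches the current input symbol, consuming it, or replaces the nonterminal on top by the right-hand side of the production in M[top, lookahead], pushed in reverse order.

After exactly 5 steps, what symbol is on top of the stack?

step 1: stack=$ T  input=z z e e a $  — expand T → z z S P
step 2: stack=$ P S z z  input=z z e e a $  — match z
step 3: stack=$ P S z  input=z e e a $  — match z
step 4: stack=$ P S  input=e e a $  — expand S → e e S a
step 5: stack=$ P a S e e  input=e e a $  — match e
Stack after step 5: $ P a S e (top = e).

e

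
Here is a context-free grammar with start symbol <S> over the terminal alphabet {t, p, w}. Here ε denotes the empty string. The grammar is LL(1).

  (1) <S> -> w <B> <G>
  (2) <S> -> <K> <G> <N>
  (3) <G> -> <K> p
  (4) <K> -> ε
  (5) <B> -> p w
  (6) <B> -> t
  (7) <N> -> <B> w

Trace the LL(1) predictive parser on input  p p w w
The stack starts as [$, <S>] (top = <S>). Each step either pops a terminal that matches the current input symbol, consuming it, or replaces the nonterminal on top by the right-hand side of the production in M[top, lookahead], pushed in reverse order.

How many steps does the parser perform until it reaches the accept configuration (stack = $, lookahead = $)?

10

step 1: stack=$ <S>  input=p p w w $  — expand <S> -> <K> <G> <N>
step 2: stack=$ <N> <G> <K>  input=p p w w $  — expand <K> -> ε
step 3: stack=$ <N> <G>  input=p p w w $  — expand <G> -> <K> p
step 4: stack=$ <N> p <K>  input=p p w w $  — expand <K> -> ε
step 5: stack=$ <N> p  input=p p w w $  — match p
step 6: stack=$ <N>  input=p w w $  — expand <N> -> <B> w
step 7: stack=$ w <B>  input=p w w $  — expand <B> -> p w
step 8: stack=$ w w p  input=p w w $  — match p
step 9: stack=$ w w  input=w w $  — match w
step 10: stack=$ w  input=w $  — match w
Accept reached after 10 steps.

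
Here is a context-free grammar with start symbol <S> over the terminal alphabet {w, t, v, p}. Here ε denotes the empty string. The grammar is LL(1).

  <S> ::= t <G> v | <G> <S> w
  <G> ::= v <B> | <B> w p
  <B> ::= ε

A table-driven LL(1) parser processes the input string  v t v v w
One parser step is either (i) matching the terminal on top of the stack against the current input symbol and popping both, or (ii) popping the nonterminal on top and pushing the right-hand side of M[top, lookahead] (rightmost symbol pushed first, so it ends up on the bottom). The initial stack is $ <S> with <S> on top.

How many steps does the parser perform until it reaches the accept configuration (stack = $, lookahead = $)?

      Stack          Input        Action
   1  $ <S>          v t v v w $  expand <S> ::= <G> <S> w
   2  $ w <S> <G>    v t v v w $  expand <G> ::= v <B>
   3  $ w <S> <B> v  v t v v w $  match v
   4  $ w <S> <B>    t v v w $    expand <B> ::= ε
   5  $ w <S>        t v v w $    expand <S> ::= t <G> v
   6  $ w v <G> t    t v v w $    match t
   7  $ w v <G>      v v w $      expand <G> ::= v <B>
   8  $ w v <B> v    v v w $      match v
   9  $ w v <B>      v w $        expand <B> ::= ε
  10  $ w v          v w $        match v
  11  $ w            w $          match w
Accept reached after 11 steps.

11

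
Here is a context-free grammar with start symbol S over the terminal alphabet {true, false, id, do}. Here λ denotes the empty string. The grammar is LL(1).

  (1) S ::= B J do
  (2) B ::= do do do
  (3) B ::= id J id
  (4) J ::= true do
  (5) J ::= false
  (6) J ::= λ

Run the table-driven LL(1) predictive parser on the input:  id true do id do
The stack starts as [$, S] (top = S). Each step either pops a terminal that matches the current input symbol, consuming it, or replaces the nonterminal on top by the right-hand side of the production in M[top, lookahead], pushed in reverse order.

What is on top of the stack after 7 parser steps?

step 1: stack=$ S  input=id true do id do $  — expand S ::= B J do
step 2: stack=$ do J B  input=id true do id do $  — expand B ::= id J id
step 3: stack=$ do J id J id  input=id true do id do $  — match id
step 4: stack=$ do J id J  input=true do id do $  — expand J ::= true do
step 5: stack=$ do J id do true  input=true do id do $  — match true
step 6: stack=$ do J id do  input=do id do $  — match do
step 7: stack=$ do J id  input=id do $  — match id
Stack after step 7: $ do J (top = J).

J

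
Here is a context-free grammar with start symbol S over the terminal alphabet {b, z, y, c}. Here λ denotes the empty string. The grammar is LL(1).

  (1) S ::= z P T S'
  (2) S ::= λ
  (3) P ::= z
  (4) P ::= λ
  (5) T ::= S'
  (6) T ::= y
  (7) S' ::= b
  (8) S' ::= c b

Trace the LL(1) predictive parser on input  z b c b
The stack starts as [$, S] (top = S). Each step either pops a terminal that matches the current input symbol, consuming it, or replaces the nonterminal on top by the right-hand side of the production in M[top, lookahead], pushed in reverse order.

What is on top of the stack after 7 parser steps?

     Stack       Input      Action
  1  $ S         z b c b $  expand S ::= z P T S'
  2  $ S' T P z  z b c b $  match z
  3  $ S' T P    b c b $    expand P ::= λ
  4  $ S' T      b c b $    expand T ::= S'
  5  $ S' S'     b c b $    expand S' ::= b
  6  $ S' b      b c b $    match b
  7  $ S'        c b $      expand S' ::= c b
Stack after step 7: $ b c (top = c).

c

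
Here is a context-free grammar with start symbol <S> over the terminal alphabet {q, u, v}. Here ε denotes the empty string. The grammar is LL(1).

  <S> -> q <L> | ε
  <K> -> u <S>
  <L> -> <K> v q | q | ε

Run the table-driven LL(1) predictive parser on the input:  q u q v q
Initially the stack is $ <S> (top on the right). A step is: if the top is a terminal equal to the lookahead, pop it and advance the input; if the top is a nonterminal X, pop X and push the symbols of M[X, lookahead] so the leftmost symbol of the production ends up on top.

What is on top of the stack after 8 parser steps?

     Stack        Input        Action
  1  $ <S>        q u q v q $  expand <S> -> q <L>
  2  $ <L> q      q u q v q $  match q
  3  $ <L>        u q v q $    expand <L> -> <K> v q
  4  $ q v <K>    u q v q $    expand <K> -> u <S>
  5  $ q v <S> u  u q v q $    match u
  6  $ q v <S>    q v q $      expand <S> -> q <L>
  7  $ q v <L> q  q v q $      match q
  8  $ q v <L>    v q $        expand <L> -> ε
Stack after step 8: $ q v (top = v).

v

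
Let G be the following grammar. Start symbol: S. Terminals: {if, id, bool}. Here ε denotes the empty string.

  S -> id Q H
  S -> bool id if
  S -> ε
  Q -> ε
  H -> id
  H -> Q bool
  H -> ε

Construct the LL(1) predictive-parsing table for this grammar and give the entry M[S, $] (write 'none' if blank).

FIRST(S): from S->id Q H we get {id}; from S->bool id if we get {bool}; from S->ε we get {ε}. So FIRST(S) = {ε, bool, id}.
FIRST(Q): from Q->ε we get {ε}. So FIRST(Q) = {ε}.
FIRST(H): from H->id we get {id}; from H->Q bool we get {bool}; from H->ε we get {ε}. So FIRST(H) = {ε, bool, id}.
FOLLOW(S) includes $ since S is the start symbol.
FOLLOW(S): S appears on no right-hand side. Thus FOLLOW(S) = {$}.
For S -> id Q H: FIRST(id Q H) = {id}, so it goes in M[S, t] for t ∈ {id}.
For S -> bool id if: FIRST(bool id if) = {bool}, so it goes in M[S, t] for t ∈ {bool}.
For S -> ε: FIRST(ε) = {ε}, so it goes in M[S, t] for t ∈ {}; since ε ∈ FIRST, also for every t ∈ FOLLOW(S) = {$}.

S -> ε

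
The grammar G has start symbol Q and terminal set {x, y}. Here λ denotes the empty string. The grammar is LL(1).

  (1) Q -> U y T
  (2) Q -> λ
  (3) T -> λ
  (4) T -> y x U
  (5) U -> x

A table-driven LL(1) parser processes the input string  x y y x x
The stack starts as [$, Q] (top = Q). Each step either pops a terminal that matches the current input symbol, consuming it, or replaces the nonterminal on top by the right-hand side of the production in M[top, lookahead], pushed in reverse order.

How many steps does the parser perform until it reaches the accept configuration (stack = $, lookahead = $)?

9

step 1: stack=$ Q  input=x y y x x $  — expand Q -> U y T
step 2: stack=$ T y U  input=x y y x x $  — expand U -> x
step 3: stack=$ T y x  input=x y y x x $  — match x
step 4: stack=$ T y  input=y y x x $  — match y
step 5: stack=$ T  input=y x x $  — expand T -> y x U
step 6: stack=$ U x y  input=y x x $  — match y
step 7: stack=$ U x  input=x x $  — match x
step 8: stack=$ U  input=x $  — expand U -> x
step 9: stack=$ x  input=x $  — match x
Accept reached after 9 steps.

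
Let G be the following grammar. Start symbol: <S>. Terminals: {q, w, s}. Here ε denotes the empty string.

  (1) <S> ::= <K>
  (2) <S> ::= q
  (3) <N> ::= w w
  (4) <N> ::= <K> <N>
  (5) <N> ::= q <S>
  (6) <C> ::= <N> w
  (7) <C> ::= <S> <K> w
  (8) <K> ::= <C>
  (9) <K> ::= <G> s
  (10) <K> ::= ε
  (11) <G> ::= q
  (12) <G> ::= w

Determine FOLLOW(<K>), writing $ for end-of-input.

FIRST(<G>) = {q, w}
FIRST(<S>) = {ε, q, w}  (via <K>)
FIRST(<N>) = {q, w}  (via <K> <N>)
FIRST(<C>) = {q, w}  (via <N> w, <S> <K> w)
FIRST(<K>) = {ε, q, w}  (via <C>, <G> s)
FOLLOW(<S>) includes $ since <S> is the start symbol.
FOLLOW(<N>): in <N>::=<K> <N>, the suffix after <N> is empty (adds nothing new); in <C>::=<N> w, <N> is followed by w with FIRST {w}. Thus FOLLOW(<N>) = {w}.
FOLLOW(<S>): in <N>::=q <S>, the suffix after <S> is empty, so FOLLOW(<S>) ⊇ FOLLOW(<N>) = {w}; in <C>::=<S> <K> w, <S> is followed by <K> w with FIRST {q, w}. Thus FOLLOW(<S>) = {$, q, w}.
FOLLOW(<K>): in <S>::=<K>, the suffix after <K> is empty, so FOLLOW(<K>) ⊇ FOLLOW(<S>) = {$, q, w}; in <N>::=<K> <N>, <K> is followed by <N> with FIRST {q, w}; in <C>::=<S> <K> w, <K> is followed by w with FIRST {w}. Thus FOLLOW(<K>) = {$, q, w}.
FOLLOW(<C>): in <K>::=<C>, the suffix after <C> is empty, so FOLLOW(<C>) ⊇ FOLLOW(<K>) = {$, q, w}. Thus FOLLOW(<C>) = {$, q, w}.
FOLLOW(<G>): in <K>::=<G> s, <G> is followed by s with FIRST {s}. Thus FOLLOW(<G>) = {s}.

{$, q, w}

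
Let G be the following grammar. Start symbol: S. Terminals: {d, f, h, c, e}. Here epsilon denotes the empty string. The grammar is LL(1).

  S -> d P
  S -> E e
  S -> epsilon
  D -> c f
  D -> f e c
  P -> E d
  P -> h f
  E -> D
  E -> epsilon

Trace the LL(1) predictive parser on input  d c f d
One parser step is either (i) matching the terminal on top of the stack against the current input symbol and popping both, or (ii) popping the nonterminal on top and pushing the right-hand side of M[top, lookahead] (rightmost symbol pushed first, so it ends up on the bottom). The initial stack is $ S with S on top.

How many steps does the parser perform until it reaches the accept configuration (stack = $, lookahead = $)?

step 1: stack=$ S  input=d c f d $  — expand S -> d P
step 2: stack=$ P d  input=d c f d $  — match d
step 3: stack=$ P  input=c f d $  — expand P -> E d
step 4: stack=$ d E  input=c f d $  — expand E -> D
step 5: stack=$ d D  input=c f d $  — expand D -> c f
step 6: stack=$ d f c  input=c f d $  — match c
step 7: stack=$ d f  input=f d $  — match f
step 8: stack=$ d  input=d $  — match d
Accept reached after 8 steps.

8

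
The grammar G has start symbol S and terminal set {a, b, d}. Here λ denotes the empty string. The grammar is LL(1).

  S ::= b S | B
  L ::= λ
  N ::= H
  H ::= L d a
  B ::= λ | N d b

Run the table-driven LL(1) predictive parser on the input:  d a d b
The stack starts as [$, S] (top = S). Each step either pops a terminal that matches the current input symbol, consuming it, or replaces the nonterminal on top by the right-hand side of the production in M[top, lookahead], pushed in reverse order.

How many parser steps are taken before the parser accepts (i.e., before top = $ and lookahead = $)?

9

     Stack        Input      Action
  1  $ S          d a d b $  expand S ::= B
  2  $ B          d a d b $  expand B ::= N d b
  3  $ b d N      d a d b $  expand N ::= H
  4  $ b d H      d a d b $  expand H ::= L d a
  5  $ b d a d L  d a d b $  expand L ::= λ
  6  $ b d a d    d a d b $  match d
  7  $ b d a      a d b $    match a
  8  $ b d        d b $      match d
  9  $ b          b $        match b
Accept reached after 9 steps.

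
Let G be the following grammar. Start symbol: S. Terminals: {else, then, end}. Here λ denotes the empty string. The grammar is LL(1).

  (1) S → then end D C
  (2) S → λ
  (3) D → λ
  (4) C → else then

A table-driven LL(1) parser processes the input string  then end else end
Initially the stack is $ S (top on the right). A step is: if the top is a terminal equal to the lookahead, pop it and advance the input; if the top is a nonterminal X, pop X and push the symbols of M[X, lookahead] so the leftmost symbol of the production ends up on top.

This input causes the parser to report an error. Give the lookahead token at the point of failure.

end

step 1: stack=$ S  input=then end else end $  — expand S → then end D C
step 2: stack=$ C D end then  input=then end else end $  — match then
step 3: stack=$ C D end  input=end else end $  — match end
step 4: stack=$ C D  input=else end $  — expand D → λ
step 5: stack=$ C  input=else end $  — expand C → else then
step 6: stack=$ then else  input=else end $  — match else
step 7: stack=$ then  input=end $  — error: top is terminal then but lookahead is end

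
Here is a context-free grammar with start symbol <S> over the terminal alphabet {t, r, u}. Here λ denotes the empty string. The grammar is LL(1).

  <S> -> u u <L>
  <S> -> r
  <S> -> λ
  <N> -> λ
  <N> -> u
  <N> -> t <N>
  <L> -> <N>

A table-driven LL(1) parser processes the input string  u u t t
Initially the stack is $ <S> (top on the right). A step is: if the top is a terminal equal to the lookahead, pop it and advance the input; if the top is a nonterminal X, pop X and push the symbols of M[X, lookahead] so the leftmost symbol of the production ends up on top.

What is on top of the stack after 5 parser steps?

t

     Stack      Input      Action
  1  $ <S>      u u t t $  expand <S> -> u u <L>
  2  $ <L> u u  u u t t $  match u
  3  $ <L> u    u t t $    match u
  4  $ <L>      t t $      expand <L> -> <N>
  5  $ <N>      t t $      expand <N> -> t <N>
Stack after step 5: $ <N> t (top = t).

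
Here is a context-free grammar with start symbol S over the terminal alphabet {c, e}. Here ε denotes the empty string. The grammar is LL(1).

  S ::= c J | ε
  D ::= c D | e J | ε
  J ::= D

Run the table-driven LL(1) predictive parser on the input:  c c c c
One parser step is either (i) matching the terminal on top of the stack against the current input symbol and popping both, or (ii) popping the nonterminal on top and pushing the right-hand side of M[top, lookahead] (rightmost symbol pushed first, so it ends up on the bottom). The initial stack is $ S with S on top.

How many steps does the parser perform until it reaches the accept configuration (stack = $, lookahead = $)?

step 1: stack=$ S  input=c c c c $  — expand S ::= c J
step 2: stack=$ J c  input=c c c c $  — match c
step 3: stack=$ J  input=c c c $  — expand J ::= D
step 4: stack=$ D  input=c c c $  — expand D ::= c D
step 5: stack=$ D c  input=c c c $  — match c
step 6: stack=$ D  input=c c $  — expand D ::= c D
step 7: stack=$ D c  input=c c $  — match c
step 8: stack=$ D  input=c $  — expand D ::= c D
step 9: stack=$ D c  input=c $  — match c
step 10: stack=$ D  input=$  — expand D ::= ε
Accept reached after 10 steps.

10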